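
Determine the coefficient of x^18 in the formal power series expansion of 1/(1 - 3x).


The geometric series identity gives 1/(1 - c x) = sum_{k>=0} c^k x^k, so the coefficient of x^k is c^k.
Here c = 3 and k = 18.
Computing: 3^18 = 387420489

387420489


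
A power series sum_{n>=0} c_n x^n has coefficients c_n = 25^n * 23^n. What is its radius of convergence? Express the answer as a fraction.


By the root test (Cauchy-Hadamard), the radius is R = 1 / limsup_n |c_n|^(1/n).
Here |c_n|^(1/n) = (25^n * 23^n)^(1/n) = 25 * 23 = 575 for all n.
So R = 1/575 = 1/575.

1/575


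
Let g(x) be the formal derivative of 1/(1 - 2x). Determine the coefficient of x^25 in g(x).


Differentiate termwise: d/dx sum_{k>=0} 2^k x^k = sum_{k>=1} k 2^k x^(k-1) = sum_{j>=0} (j+1) 2^(j+1) x^j.
Equivalently, d/dx [1/(1 - 2x)] = 2/(1 - 2x)^2.
For j = 25: 26 * 2^26 = 26 * 67108864 = 1744830464.

1744830464


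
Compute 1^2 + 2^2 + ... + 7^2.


This power sum has a closed form given by Faulhaber's formula
sum_{k=1}^{m} k^p = (1 / (p + 1)) * sum_{j=0}^{p} C(p + 1, j) B_j m^(p + 1 - j),
but for small m direct computation is fastest:
1 + 4 + 9 + 16 + 25 + 36 + 49 = 140.

140


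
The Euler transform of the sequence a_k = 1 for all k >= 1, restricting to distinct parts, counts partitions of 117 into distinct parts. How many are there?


Partitions of 117 into distinct parts can be computed via generating function.
Product (1+x)(1+x^2)(1+x^3)...
The coefficient of x^117 = 1741521

1741521


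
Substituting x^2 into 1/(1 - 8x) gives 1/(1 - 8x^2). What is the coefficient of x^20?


The coefficient of x^(2m) in 1/(1 - 8x^2) is 8^m.
With n = 20 = 2*10, the coefficient is 8^10 = 1073741824.

1073741824


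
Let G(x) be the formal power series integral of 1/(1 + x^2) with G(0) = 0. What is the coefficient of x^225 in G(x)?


1/(1 + x^2) = sum_{j>=0} (-1)^j x^(2j). Integrating termwise with G(0) = 0:
G(x) = sum_{j>=0} (-1)^j x^(2j+1) / (2j+1) = arctan(x).
Only odd powers are nonzero. For x^225 write 225 = 2*112 + 1, giving
(-1)^112 / 225 = 1/225 = 1/225.

1/225


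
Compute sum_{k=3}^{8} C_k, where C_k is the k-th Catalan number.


C_3 through C_8: 5, 14, 42, 132, 429, 1430
Sum = 5 + 14 + 42 + 132 + 429 + 1430
= 2052

2052


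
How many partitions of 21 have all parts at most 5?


Using the generating function (1-x)^(-1)(1-x^2)^(-1)...(1-x^5)^(-1),
the coefficient of x^21 counts these restricted partitions.
Result = 221

221


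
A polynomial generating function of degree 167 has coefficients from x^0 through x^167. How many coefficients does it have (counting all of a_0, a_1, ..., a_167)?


A polynomial of degree 167 takes the form a_0 + a_1 x + ... + a_167 x^167.
The number of coefficients is 167 + 1 = 168.

168


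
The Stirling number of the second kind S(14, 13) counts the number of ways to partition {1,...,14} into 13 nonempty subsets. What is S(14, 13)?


Using the explicit formula S(n,k) = (1/k!) sum_{j=0}^{k} (-1)^(k-j) C(k,j) j^n:
S(14, 13) = 91
Equivalently, S(n,k) is n! times the coefficient of x^n in the EGF (e^x - 1)^k / k!.

91


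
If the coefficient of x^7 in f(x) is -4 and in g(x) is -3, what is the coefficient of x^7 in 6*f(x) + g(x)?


Scalar multiplication scales coefficients: 6 * -4 = -24.
Then add the g coefficient: -24 + -3
= -27

-27


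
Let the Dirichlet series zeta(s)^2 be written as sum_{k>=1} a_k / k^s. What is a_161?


The Dirichlet convolution of the constant function 1 with itself gives (1 * 1)(k) = sum_{d | k} 1 = d(k), the number of positive divisors of k.
Since zeta(s) = sum_{k>=1} 1/k^s, we have zeta(s)^2 = sum_{k>=1} d(k)/k^s, so a_k = d(k).
For k = 161: the divisors are 1, 7, 23, 161.
Count = 4.

4


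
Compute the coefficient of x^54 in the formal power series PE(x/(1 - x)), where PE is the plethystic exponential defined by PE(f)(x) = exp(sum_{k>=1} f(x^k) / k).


For f(x) = x/(1 - x) we have
sum_{k>=1} f(x^k) / k = sum_{k>=1} (1/k) * x^k / (1 - x^k) = sum_{k, m >= 1} x^(k m) / k,
which after exponentiating simplifies to
PE(x/(1 - x)) = prod_{k>=1} 1 / (1 - x^k).
This is the generating function for the partition function p(n), so the coefficient of x^54 is p(54).
Computing p(54) by dynamic programming over parts 1, 2, ..., 54: p(54) = 386155.

386155


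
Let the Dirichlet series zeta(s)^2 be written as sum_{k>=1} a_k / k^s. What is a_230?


The Dirichlet convolution of the constant function 1 with itself gives (1 * 1)(k) = sum_{d | k} 1 = d(k), the number of positive divisors of k.
Since zeta(s) = sum_{k>=1} 1/k^s, we have zeta(s)^2 = sum_{k>=1} d(k)/k^s, so a_k = d(k).
For k = 230: the divisors are 1, 2, 5, 10, 23, 46, 115, 230.
Count = 8.

8


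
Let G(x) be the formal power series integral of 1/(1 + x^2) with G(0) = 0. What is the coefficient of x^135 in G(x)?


1/(1 + x^2) = sum_{j>=0} (-1)^j x^(2j). Integrating termwise with G(0) = 0:
G(x) = sum_{j>=0} (-1)^j x^(2j+1) / (2j+1) = arctan(x).
Only odd powers are nonzero. For x^135 write 135 = 2*67 + 1, giving
(-1)^67 / 135 = -1/135 = -1/135.

-1/135


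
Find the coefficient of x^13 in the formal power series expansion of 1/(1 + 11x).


Write 1/(1 + c x) = 1/(1 - (-c) x) and apply the geometric-series identity
1/(1 - y) = sum_{k>=0} y^k to get 1/(1 + c x) = sum_{k>=0} (-c)^k x^k.
So the coefficient of x^k is (-c)^k = (-1)^k * c^k.
Here c = 11 and k = 13:
(-11)^13 = -1 * 34522712143931 = -34522712143931

-34522712143931


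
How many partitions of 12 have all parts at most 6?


Using the generating function (1-x)^(-1)(1-x^2)^(-1)...(1-x^6)^(-1),
the coefficient of x^12 counts these restricted partitions.
Result = 58

58


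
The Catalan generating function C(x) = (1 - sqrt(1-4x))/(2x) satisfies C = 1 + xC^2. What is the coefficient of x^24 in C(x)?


Substituting x -> x scales the n-th coefficient by 1, so [x^24] C(x) = C_24.
C_24 = C(2*24, 24)/(25) = 32247603683100/25 = 1289904147324.
= 1289904147324.

1289904147324


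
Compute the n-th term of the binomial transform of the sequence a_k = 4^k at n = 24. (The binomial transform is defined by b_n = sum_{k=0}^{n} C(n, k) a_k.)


With a_k = 4^k, b_n = sum_{k=0}^{n} C(n, k) 4^k = (1 + 4)^n by the binomial theorem.
For n = 24: (1 + 4)^24 = 5^24 = 59604644775390625.

59604644775390625


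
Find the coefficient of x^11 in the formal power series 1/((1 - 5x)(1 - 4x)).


By partial fractions or Cauchy convolution:
The coefficient equals sum_{k=0}^{11} 5^k * 4^(11-k).
= 227363409

227363409


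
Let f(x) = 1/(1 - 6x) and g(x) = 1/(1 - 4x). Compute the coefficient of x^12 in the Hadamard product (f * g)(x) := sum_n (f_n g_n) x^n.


f has coefficients f_k = 6^k and g has coefficients g_k = 4^k, so the Hadamard product has coefficient (f*g)_k = 6^k * 4^k = 24^k.
For k = 12: 24^12 = 36520347436056576.

36520347436056576


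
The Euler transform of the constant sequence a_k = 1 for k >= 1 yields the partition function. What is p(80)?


The Euler transform converts the sequence a_k = 1 into the number of integer partitions.
Using the recurrence or dynamic programming:
p(80) = 15796476

15796476


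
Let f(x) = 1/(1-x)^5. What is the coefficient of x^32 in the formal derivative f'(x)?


Differentiate: d/dx [ 1/(1-x)^r ] = r / (1-x)^(r+1).
Here r = 5, so f'(x) = 5 / (1-x)^6.
The expansion of 1/(1-x)^(r+1) has coefficient of x^n equal to C(n+r, r).
So the coefficient of x^32 in f'(x) is
5 * C(37, 5) = 5 * 435897 = 2179485

2179485


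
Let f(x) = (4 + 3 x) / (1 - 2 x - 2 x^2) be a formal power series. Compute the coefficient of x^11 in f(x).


Write f(x) = sum_{k>=0} a_k x^k. Multiplying both sides by 1 - 2 x - 2 x^2 gives
(1 - 2 x - 2 x^2) sum_{k>=0} a_k x^k = 4 + 3 x.
Matching coefficients:
 x^0: a_0 = 4
 x^1: a_1 - 2 a_0 = 3  =>  a_1 = 2*4 + 3 = 11
 x^k (k >= 2): a_k = 2 a_{k-1} + 2 a_{k-2}.
Iterating: a_2 = 30, a_3 = 82, a_4 = 224, a_5 = 612, a_6 = 1672, a_7 = 4568, a_8 = 12480, a_9 = 34096, a_10 = 93152, a_11 = 254496.
So the coefficient of x^11 is 254496.

254496


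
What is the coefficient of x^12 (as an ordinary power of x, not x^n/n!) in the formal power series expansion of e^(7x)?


The exponential series is e^y = sum_{k>=0} y^k / k!. Substituting y = 7x gives
e^(7x) = sum_{k>=0} 7^k x^k / k!.
So the coefficient of x^n is a^n/n! with a = 7, n = 12:
7^12 / 12! = 13841287201/479001600 = 1977326743/68428800

1977326743/68428800


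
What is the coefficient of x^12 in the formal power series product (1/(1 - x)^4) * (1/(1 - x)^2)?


Combine the factors: (1/(1 - x)^4) * (1/(1 - x)^2) = 1/(1 - x)^6.
Then use 1/(1 - x)^r = sum_{k>=0} C(k + r - 1, r - 1) x^k with r = 6 and k = 12:
C(17, 5) = 6188.

6188


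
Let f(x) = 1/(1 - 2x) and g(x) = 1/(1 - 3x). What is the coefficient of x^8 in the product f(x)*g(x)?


The coefficient of x^n in f*g is the Cauchy product: sum_{k=0}^{n} a^k * b^(n-k).
With a=2, b=3, n=8:
sum_{k=0}^{8} 2^k * 3^(8-k)
= 19171

19171


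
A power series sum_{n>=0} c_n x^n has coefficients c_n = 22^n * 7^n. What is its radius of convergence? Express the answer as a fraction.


By the root test (Cauchy-Hadamard), the radius is R = 1 / limsup_n |c_n|^(1/n).
Here |c_n|^(1/n) = (22^n * 7^n)^(1/n) = 22 * 7 = 154 for all n.
So R = 1/154 = 1/154.

1/154


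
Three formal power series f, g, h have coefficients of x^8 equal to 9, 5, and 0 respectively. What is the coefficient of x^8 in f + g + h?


Series addition is componentwise:
9 + 5 + 0
= 14

14


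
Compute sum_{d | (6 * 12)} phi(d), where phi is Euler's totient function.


First, 6 * 12 = 72. One classical identity is sum_{d | n} phi(d) = n (each k in [1, n] has a unique gcd with n, and among the k's with gcd(k, n) = n/d there are phi(d) of them). So the sum equals 72. We also verify directly:
Divisors of 72: 1, 2, 3, 4, 6, 8, 9, 12, 18, 24, 36, 72.
phi values: 1, 1, 2, 2, 2, 4, 6, 4, 6, 8, 12, 24.
Sum = 72.

72


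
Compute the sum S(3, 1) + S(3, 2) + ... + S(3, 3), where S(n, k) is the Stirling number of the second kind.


By definition, S(n, k) counts partitions of an n-set into exactly k nonempty blocks.
Computing row n = 3 for k = 1..3:
S(3, k): 1, 3, 1
Sum = 5. (This equals Bell_3 since the sum runs over all k.)

5


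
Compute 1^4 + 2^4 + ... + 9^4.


This power sum has a closed form given by Faulhaber's formula
sum_{k=1}^{m} k^p = (1 / (p + 1)) * sum_{j=0}^{p} C(p + 1, j) B_j m^(p + 1 - j),
but for small m direct computation is fastest:
1 + 16 + 81 + 256 + 625 + 1296 + 2401 + 4096 + 6561 = 15333.

15333


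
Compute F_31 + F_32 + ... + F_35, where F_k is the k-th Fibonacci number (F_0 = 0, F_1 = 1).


Use the identity sum_{k=0}^{N} F_k = F_{N+2} - 1 (which follows from F_{k+2} - F_{k+1} = F_k). Then
sum_{k=31}^{35} F_k = (F_{37} - 1) - (F_{32} - 1) = F_{37} - F_{32}.
Computing: F_{37} = 24157817, F_{32} = 2178309, so
Sum = 24157817 - 2178309 = 21979508.

21979508


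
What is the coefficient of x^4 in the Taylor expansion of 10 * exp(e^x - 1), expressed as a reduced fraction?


exp(e^x - 1) = sum_{k>=0} Bell_k x^k / k!, where Bell_k is the k-th Bell number.
So the coefficient of x^4 is 10 * Bell_4 / 4!.
Computing: Bell_4 = 15 and 4! = 24, giving
10 * 15/24 = 25/4.

25/4


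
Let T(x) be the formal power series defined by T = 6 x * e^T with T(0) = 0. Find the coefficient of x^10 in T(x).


Apply the Lagrange inversion formula: if T = 6 x * phi(T) with phi(t) = e^t, then
[x^n] T = 6^n * (1/n) [t^(n-1)] phi(t)^n = 6^n * (1/n) [t^(n-1)] e^(n t) = 6^n * (1/n) * n^(n-1) / (n-1)! = 6^n * n^(n-1) / n!.
When c = 1 this is the Cayley count of rooted labeled trees on n vertices, divided by n!.
For n = 10: 6^10 * 10^9 / 10! = 60466176 * 1000000000/3628800 = 116640000000/7.

116640000000/7


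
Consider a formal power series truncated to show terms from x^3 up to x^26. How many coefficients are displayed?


From x^3 to x^26 inclusive, the count is 26 - 3 + 1 = 24.

24


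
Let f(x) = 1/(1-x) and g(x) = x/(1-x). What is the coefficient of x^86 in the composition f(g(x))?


First simplify the composition: f(g(x)) = 1/(1 - x/(1-x)) = (1-x)/((1-x) - x) = (1-x)/(1-2x).
Now extract the coefficient. Write (1-x)/(1-2x) = 1/(1-2x) - x/(1-2x).
The coefficient of x^n in 1/(1-2x) is 2^n, and in x/(1-2x) is 2^(n-1) (for n >= 1).
So the coefficient of x^86 is 2^86 - 2^85 = 77371252455336267181195264 - 38685626227668133590597632 = 38685626227668133590597632.

38685626227668133590597632


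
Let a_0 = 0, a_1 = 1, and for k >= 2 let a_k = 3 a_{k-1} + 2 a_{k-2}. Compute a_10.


Iterating the recurrence forward:
a_0 = 0
a_1 = 1
a_2 = 3*1 + 2*0 = 3
a_3 = 3*3 + 2*1 = 11
a_4 = 3*11 + 2*3 = 39
a_5 = 3*39 + 2*11 = 139
a_6 = 3*139 + 2*39 = 495
a_7 = 3*495 + 2*139 = 1763
a_8 = 3*1763 + 2*495 = 6279
a_9 = 3*6279 + 2*1763 = 22363
a_10 = 3*22363 + 2*6279 = 79647
So a_10 = 79647.

79647


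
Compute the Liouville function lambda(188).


The Liouville function is lambda(k) = (-1)^Omega(k), where Omega(k) counts the prime factors of k with multiplicity.
Factoring: 188 = 2 * 2 * 47, so Omega(188) = 3.
lambda(188) = (-1)^3 = -1.

-1


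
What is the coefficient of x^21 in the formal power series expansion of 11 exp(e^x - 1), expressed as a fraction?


exp(e^x - 1) is the exponential generating function for the Bell numbers Bell_k: exp(e^x - 1) = sum_{k>=0} Bell_k x^k / k!.
So the coefficient of x^21 in 11 exp(e^x - 1) is 11 Bell_21 / 21!.
Computing: Bell_21 = 474869816156751 and 21! = 51090942171709440000, giving
11 * 474869816156751/51090942171709440000 = 158289938718917/1548210368839680000.

158289938718917/1548210368839680000


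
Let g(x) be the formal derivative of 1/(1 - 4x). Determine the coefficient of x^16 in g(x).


Differentiate termwise: d/dx sum_{k>=0} 4^k x^k = sum_{k>=1} k 4^k x^(k-1) = sum_{j>=0} (j+1) 4^(j+1) x^j.
Equivalently, d/dx [1/(1 - 4x)] = 4/(1 - 4x)^2.
For j = 16: 17 * 4^17 = 17 * 17179869184 = 292057776128.

292057776128


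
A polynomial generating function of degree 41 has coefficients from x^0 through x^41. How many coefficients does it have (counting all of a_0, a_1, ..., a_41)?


A polynomial of degree 41 takes the form a_0 + a_1 x + ... + a_41 x^41.
The number of coefficients is 41 + 1 = 42.

42


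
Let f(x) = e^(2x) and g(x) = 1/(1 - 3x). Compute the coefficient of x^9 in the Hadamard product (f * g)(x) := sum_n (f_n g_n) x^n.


Expanding: f_k = 2^k/k! (from e^(2x)) and g_k = 3^k (from 1/(1 - 3x)). So the Hadamard coefficient (f * g)_k = 2^k 3^k / k! = (6)^k / k!.
For k = 9: 6^9/9! = 10077696/362880 = 972/35.

972/35


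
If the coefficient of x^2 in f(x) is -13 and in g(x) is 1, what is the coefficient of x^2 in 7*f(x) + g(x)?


Scalar multiplication scales coefficients: 7 * -13 = -91.
Then add the g coefficient: -91 + 1
= -90

-90


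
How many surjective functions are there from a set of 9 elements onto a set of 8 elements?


By inclusion-exclusion on which target elements are missed, the number of surjections from an n-set onto a k-set is
surj(n, k) = sum_{j=0}^{k} (-1)^j C(k, j) (k - j)^n.
Equivalently surj(n, k) = k! * S(n, k), where S(n, k) is the Stirling number of the second kind.
For n = 9, k = 8:
S(9, 8) = 36, so
surj = 8! * 36 = 40320 * 36 = 1451520.

1451520


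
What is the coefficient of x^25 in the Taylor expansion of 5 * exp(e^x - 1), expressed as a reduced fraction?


exp(e^x - 1) = sum_{k>=0} Bell_k x^k / k!, where Bell_k is the k-th Bell number.
So the coefficient of x^25 is 5 * Bell_25 / 25!.
Computing: Bell_25 = 4638590332229999353 and 25! = 15511210043330985984000000, giving
5 * 4638590332229999353/15511210043330985984000000 = 356814640940769181/238634000666630553600000.

356814640940769181/238634000666630553600000


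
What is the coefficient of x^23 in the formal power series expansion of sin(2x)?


The Maclaurin series is sin(t) = sum_{k>=0} (-1)^k t^(2k+1) / (2k+1)!, so substituting t = 2x, only odd powers of x are nonzero, with coefficient of x^(2k+1) equal to (-1)^k 2^(2k+1) / (2k+1)!.
Write 23 = 2*11 + 1, giving the coefficient (-1)^11 * 2^23 / 23! = -8388608/25852016738884976640000 = -16/49308808782358125.

-16/49308808782358125


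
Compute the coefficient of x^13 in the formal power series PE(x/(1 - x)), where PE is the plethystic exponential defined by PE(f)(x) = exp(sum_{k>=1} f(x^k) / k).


For f(x) = x/(1 - x) we have
sum_{k>=1} f(x^k) / k = sum_{k>=1} (1/k) * x^k / (1 - x^k) = sum_{k, m >= 1} x^(k m) / k,
which after exponentiating simplifies to
PE(x/(1 - x)) = prod_{k>=1} 1 / (1 - x^k).
This is the generating function for the partition function p(n), so the coefficient of x^13 is p(13).
Computing p(13) by dynamic programming over parts 1, 2, ..., 13: p(13) = 101.

101


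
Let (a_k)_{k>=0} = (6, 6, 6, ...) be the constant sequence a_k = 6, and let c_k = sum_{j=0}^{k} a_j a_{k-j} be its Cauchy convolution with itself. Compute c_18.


Since a_j = 6 for all j >= 0, the convolution sum becomes
c_k = sum_{j=0}^{k} 6 * 6 = 36 * (k + 1).
Equivalently, the generating function of (a_k) is 6/(1 - x) and its square is 36/(1 - x)^2 = sum_{k>=0} 36(k + 1) x^k.
For k = 18: 36 * 19 = 684.

684


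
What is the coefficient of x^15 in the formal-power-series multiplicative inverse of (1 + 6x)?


The inverse is 1/(1 + 6x). Apply the geometric identity 1/(1 - y) = sum_{k>=0} y^k with y = -6x:
1/(1 + 6x) = sum_{k>=0} (-6)^k x^k.
So the coefficient of x^15 is (-6)^15 = -470184984576.

-470184984576


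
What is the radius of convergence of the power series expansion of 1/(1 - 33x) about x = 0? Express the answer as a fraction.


Expanding 1/(1 - 33x) = sum_{k>=0} 33^k x^k, the series converges when |33x| < 1, i.e., |x| < 1/33.
So the radius of convergence is 1/33 = 1/33.

1/33


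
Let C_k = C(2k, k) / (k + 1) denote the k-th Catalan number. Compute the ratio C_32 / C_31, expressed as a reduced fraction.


Using C_k = (2k)! / (k! (k+1)!), the ratio C_{k+1}/C_k simplifies to
C_{k+1}/C_k = [(2k+2)! / ((k+1)! (k+2)!)] * [k! (k+1)! / (2k)!]
 = (2k+2)(2k+1) / ((k+1)(k+2)) = 2(2k+1) / (k+2).
For k = 31: 2(2*31 + 1) / (31 + 2) = 126/33 = 42/11.

42/11


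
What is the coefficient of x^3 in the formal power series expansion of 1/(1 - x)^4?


The expansion 1/(1 - x)^r = sum_{k>=0} C(k + r - 1, r - 1) x^k follows from the multiset / negative-binomial theorem (or from repeated differentiation of the geometric series).
For r = 4 and k = 3:
C(6, 3) = 720 / (6 * 6) = 20.

20


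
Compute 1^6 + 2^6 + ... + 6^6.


This power sum has a closed form given by Faulhaber's formula
sum_{k=1}^{m} k^p = (1 / (p + 1)) * sum_{j=0}^{p} C(p + 1, j) B_j m^(p + 1 - j),
but for small m direct computation is fastest:
1 + 64 + 729 + 4096 + 15625 + 46656 = 67171.

67171


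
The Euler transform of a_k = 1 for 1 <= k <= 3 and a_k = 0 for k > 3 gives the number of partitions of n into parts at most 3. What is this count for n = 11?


Partitions of 11 into parts at most 3:
Using generating function (1-x)^(-1)(1-x^2)^(-1)(1-x^3)^(-1),
the coefficient of x^11 = 16

16


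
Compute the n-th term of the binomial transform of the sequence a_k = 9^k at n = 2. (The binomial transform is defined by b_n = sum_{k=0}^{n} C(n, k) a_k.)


With a_k = 9^k, b_n = sum_{k=0}^{n} C(n, k) 9^k = (1 + 9)^n by the binomial theorem.
For n = 2: (1 + 9)^2 = 10^2 = 100.

100


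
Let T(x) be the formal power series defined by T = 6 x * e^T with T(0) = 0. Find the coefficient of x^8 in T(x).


Apply the Lagrange inversion formula: if T = 6 x * phi(T) with phi(t) = e^t, then
[x^n] T = 6^n * (1/n) [t^(n-1)] phi(t)^n = 6^n * (1/n) [t^(n-1)] e^(n t) = 6^n * (1/n) * n^(n-1) / (n-1)! = 6^n * n^(n-1) / n!.
When c = 1 this is the Cayley count of rooted labeled trees on n vertices, divided by n!.
For n = 8: 6^8 * 8^7 / 8! = 1679616 * 2097152/40320 = 3057647616/35.

3057647616/35


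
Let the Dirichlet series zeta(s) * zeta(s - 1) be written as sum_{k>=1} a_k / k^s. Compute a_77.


Convolution gives a_k = sum_{d | k} d * 1 = sum_{d | k} d = sigma(k), the sum of positive divisors of k.
For k = 77, the divisors are 1, 7, 11, 77, so
sigma(77) = 1 + 7 + 11 + 77 = 96.

96


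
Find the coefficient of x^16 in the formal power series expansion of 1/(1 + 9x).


Write 1/(1 + c x) = 1/(1 - (-c) x) and apply the geometric-series identity
1/(1 - y) = sum_{k>=0} y^k to get 1/(1 + c x) = sum_{k>=0} (-c)^k x^k.
So the coefficient of x^k is (-c)^k = (-1)^k * c^k.
Here c = 9 and k = 16:
(-9)^16 = 1 * 1853020188851841 = 1853020188851841

1853020188851841


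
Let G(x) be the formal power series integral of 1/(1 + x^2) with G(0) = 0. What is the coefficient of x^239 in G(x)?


1/(1 + x^2) = sum_{j>=0} (-1)^j x^(2j). Integrating termwise with G(0) = 0:
G(x) = sum_{j>=0} (-1)^j x^(2j+1) / (2j+1) = arctan(x).
Only odd powers are nonzero. For x^239 write 239 = 2*119 + 1, giving
(-1)^119 / 239 = -1/239 = -1/239.

-1/239


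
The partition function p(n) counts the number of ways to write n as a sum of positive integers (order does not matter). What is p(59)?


Using the generating function prod_{k>=1} 1/(1-x^k), we compute p(59).
By dynamic programming over parts 1 through 59:
p(59) = 831820

831820


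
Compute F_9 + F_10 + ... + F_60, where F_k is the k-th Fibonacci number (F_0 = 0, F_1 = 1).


Use the identity sum_{k=0}^{N} F_k = F_{N+2} - 1 (which follows from F_{k+2} - F_{k+1} = F_k). Then
sum_{k=9}^{60} F_k = (F_{62} - 1) - (F_{10} - 1) = F_{62} - F_{10}.
Computing: F_{62} = 4052739537881, F_{10} = 55, so
Sum = 4052739537881 - 55 = 4052739537826.

4052739537826


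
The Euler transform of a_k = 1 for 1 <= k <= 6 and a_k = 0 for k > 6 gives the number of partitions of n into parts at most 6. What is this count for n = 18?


Partitions of 18 into parts at most 6:
Using generating function (1-x)^(-1)(1-x^2)^(-1)...(1-x^6)^(-1),
the coefficient of x^18 = 199

199


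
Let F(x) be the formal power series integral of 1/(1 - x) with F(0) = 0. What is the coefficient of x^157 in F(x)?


1/(1 - x) = sum_{k>=0} x^k. Integrating termwise and using F(0) = 0 gives
F(x) = sum_{k>=0} x^(k+1) / (k+1) = sum_{m>=1} x^m / m = -ln(1 - x).
So the coefficient of x^157 is 1/157 = 1/157.

1/157


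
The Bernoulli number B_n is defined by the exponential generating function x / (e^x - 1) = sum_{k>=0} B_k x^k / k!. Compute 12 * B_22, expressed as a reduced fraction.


Bernoulli numbers can also be computed recursively via B_0 = 1 and sum_{j=0}^{m} C(m+1, j) B_j = 0 for m >= 1. Odd-index Bernoulli numbers vanish for k >= 3.
Computing B_22 = 854513/138, so 12 * B_22 = 12 * 854513/138 = 1709026/23.

1709026/23


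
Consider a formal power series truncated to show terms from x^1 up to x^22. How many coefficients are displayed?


From x^1 to x^22 inclusive, the count is 22 - 1 + 1 = 22.

22


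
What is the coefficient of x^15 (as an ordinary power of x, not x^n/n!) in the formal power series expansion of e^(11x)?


The exponential series is e^y = sum_{k>=0} y^k / k!. Substituting y = 11x gives
e^(11x) = sum_{k>=0} 11^k x^k / k!.
So the coefficient of x^n is a^n/n! with a = 11, n = 15:
11^15 / 15! = 4177248169415651/1307674368000 = 379749833583241/118879488000

379749833583241/118879488000


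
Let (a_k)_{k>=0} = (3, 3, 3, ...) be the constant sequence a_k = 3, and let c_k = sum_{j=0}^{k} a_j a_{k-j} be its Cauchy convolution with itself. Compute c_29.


Since a_j = 3 for all j >= 0, the convolution sum becomes
c_k = sum_{j=0}^{k} 3 * 3 = 9 * (k + 1).
Equivalently, the generating function of (a_k) is 3/(1 - x) and its square is 9/(1 - x)^2 = sum_{k>=0} 9(k + 1) x^k.
For k = 29: 9 * 30 = 270.

270


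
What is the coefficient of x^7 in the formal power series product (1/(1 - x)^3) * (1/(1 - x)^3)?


Combine the factors: (1/(1 - x)^3) * (1/(1 - x)^3) = 1/(1 - x)^6.
Then use 1/(1 - x)^r = sum_{k>=0} C(k + r - 1, r - 1) x^k with r = 6 and k = 7:
C(12, 5) = 792.

792


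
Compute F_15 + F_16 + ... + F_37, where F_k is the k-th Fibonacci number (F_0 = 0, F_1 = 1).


Use the identity sum_{k=0}^{N} F_k = F_{N+2} - 1 (which follows from F_{k+2} - F_{k+1} = F_k). Then
sum_{k=15}^{37} F_k = (F_{39} - 1) - (F_{16} - 1) = F_{39} - F_{16}.
Computing: F_{39} = 63245986, F_{16} = 987, so
Sum = 63245986 - 987 = 63244999.

63244999


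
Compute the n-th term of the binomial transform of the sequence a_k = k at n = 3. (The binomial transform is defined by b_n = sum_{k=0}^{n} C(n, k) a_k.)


With a_k = k, b_n = sum_{k=0}^{n} C(n, k) k. Using k * C(n, k) = n * C(n-1, k-1) gives b_n = n * sum_{k>=1} C(n-1, k-1) = n * 2^(n-1).
For n = 3: 3 * 2^2 = 3 * 4 = 12.

12


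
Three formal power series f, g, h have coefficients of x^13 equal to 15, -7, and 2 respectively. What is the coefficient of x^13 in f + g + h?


Series addition is componentwise:
15 + -7 + 2
= 10

10


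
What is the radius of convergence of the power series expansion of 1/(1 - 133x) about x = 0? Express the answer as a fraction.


Expanding 1/(1 - 133x) = sum_{k>=0} 133^k x^k, the series converges when |133x| < 1, i.e., |x| < 1/133.
So the radius of convergence is 1/133 = 1/133.

1/133


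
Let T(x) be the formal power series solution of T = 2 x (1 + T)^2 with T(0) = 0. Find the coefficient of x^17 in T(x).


Apply the Lagrange inversion formula: if T = 2 x * phi(T) with phi(t) = (1 + t)^2, then [x^n] T = 2^n * (1/n) [t^(n-1)] phi(t)^n = 2^n * (1/n) [t^(n-1)] (1 + t)^(2n) = 2^n * (1/n) C(2n, n-1).
Using the identity C(2n, n-1) = C(2n, n) * n / (n+1), the unscaled factor equals C(2n, n) / (n+1) = C_n, the n-th Catalan number.
For n = 17: C_17 = C(34, 17) / 18 = 2333606220/18 = 129644790.
With the 2^17 = 131072 factor, the coefficient is 131072 * 129644790 = 16992801914880.

16992801914880


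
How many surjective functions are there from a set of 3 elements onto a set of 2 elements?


By inclusion-exclusion on which target elements are missed, the number of surjections from an n-set onto a k-set is
surj(n, k) = sum_{j=0}^{k} (-1)^j C(k, j) (k - j)^n.
Equivalently surj(n, k) = k! * S(n, k), where S(n, k) is the Stirling number of the second kind.
For n = 3, k = 2:
S(3, 2) = 3, so
surj = 2! * 3 = 2 * 3 = 6.

6


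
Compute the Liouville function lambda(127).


The Liouville function is lambda(k) = (-1)^Omega(k), where Omega(k) counts the prime factors of k with multiplicity.
Factoring: 127 = 127, so Omega(127) = 1.
lambda(127) = (-1)^1 = -1.

-1


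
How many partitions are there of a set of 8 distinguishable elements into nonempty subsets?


Bell_8 can be computed from the Bell triangle or from Dobinski's identity Bell_n = (1/e) * sum_{k>=0} k^n / k!.
Computing Bell_8 = 4140.

4140


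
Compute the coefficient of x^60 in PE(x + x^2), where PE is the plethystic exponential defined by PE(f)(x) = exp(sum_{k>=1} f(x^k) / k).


With f(x) = x + x^2, the exponent is sum_{k>=1} (x^k + x^(2k)) / k = -ln(1 - x) - ln(1 - x^2). Exponentiating:
PE(x + x^2) = 1 / ((1 - x)(1 - x^2)).
This is the generating function for partitions of n into parts of size 1 or 2. The number of 2's can be any j in 0..30, and the rest are 1's, so
[x^60] = floor(60/2) + 1 = 31.

31


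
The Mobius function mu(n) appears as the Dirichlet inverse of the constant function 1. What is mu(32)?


32 has a squared prime factor, so mu(32) = 0.
Factorization reveals a repeated prime.

0


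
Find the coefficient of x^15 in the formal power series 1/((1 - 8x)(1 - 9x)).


By partial fractions or Cauchy convolution:
The coefficient equals sum_{k=0}^{15} 8^k * 9^(15-k).
= 1571545212141185

1571545212141185


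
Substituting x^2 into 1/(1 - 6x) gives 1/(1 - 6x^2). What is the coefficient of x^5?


Since 1/(1 - 6x^2) only has even powers of x,
the coefficient of x^5 (odd) is 0.

0


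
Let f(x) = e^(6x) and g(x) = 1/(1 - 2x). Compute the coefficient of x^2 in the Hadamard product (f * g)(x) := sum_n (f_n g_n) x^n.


Expanding: f_k = 6^k/k! (from e^(6x)) and g_k = 2^k (from 1/(1 - 2x)). So the Hadamard coefficient (f * g)_k = 6^k 2^k / k! = (12)^k / k!.
For k = 2: 12^2/2! = 144/2 = 72.

72


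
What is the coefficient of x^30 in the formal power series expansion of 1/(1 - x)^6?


The negative binomial / multiset identity is
1/(1 - x)^r = sum_{k>=0} C(k + r - 1, r - 1) x^k.
Here r = 6 and k = 30, so the coefficient is
C(30 + 5, 5) = C(35, 5)
= 324632

324632


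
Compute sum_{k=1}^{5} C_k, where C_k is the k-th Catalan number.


C_1 through C_5: 1, 2, 5, 14, 42
Sum = 1 + 2 + 5 + 14 + 42
= 64

64


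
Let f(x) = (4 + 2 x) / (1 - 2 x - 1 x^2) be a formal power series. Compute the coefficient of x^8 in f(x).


Write f(x) = sum_{k>=0} a_k x^k. Multiplying both sides by 1 - 2 x - 1 x^2 gives
(1 - 2 x - 1 x^2) sum_{k>=0} a_k x^k = 4 + 2 x.
Matching coefficients:
 x^0: a_0 = 4
 x^1: a_1 - 2 a_0 = 2  =>  a_1 = 2*4 + 2 = 10
 x^k (k >= 2): a_k = 2 a_{k-1} + 1 a_{k-2}.
Iterating: a_2 = 24, a_3 = 58, a_4 = 140, a_5 = 338, a_6 = 816, a_7 = 1970, a_8 = 4756.
So the coefficient of x^8 is 4756.

4756


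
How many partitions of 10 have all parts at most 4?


Using the generating function (1-x)^(-1)(1-x^2)^(-1)...(1-x^4)^(-1),
the coefficient of x^10 counts these restricted partitions.
Result = 23

23


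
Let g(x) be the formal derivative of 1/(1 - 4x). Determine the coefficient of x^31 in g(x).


Differentiate termwise: d/dx sum_{k>=0} 4^k x^k = sum_{k>=1} k 4^k x^(k-1) = sum_{j>=0} (j+1) 4^(j+1) x^j.
Equivalently, d/dx [1/(1 - 4x)] = 4/(1 - 4x)^2.
For j = 31: 32 * 4^32 = 32 * 18446744073709551616 = 590295810358705651712.

590295810358705651712


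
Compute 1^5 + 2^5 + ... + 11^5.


This power sum has a closed form given by Faulhaber's formula
sum_{k=1}^{m} k^p = (1 / (p + 1)) * sum_{j=0}^{p} C(p + 1, j) B_j m^(p + 1 - j),
but for small m direct computation is fastest:
1 + 32 + 243 + 1024 + 3125 + 7776 + 16807 + 32768 + 59049 + 100000 + 161051 = 381876.

381876


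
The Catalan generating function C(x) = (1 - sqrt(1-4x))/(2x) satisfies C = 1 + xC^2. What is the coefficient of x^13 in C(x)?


Substituting x -> x scales the n-th coefficient by 1, so [x^13] C(x) = C_13.
C_13 = C(2*13, 13)/(14) = 10400600/14 = 742900.
= 742900.

742900


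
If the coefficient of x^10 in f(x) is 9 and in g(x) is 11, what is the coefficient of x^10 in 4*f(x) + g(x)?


Scalar multiplication scales coefficients: 4 * 9 = 36.
Then add the g coefficient: 36 + 11
= 47

47


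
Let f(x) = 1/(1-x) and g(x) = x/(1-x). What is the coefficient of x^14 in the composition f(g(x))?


First simplify the composition: f(g(x)) = 1/(1 - x/(1-x)) = (1-x)/((1-x) - x) = (1-x)/(1-2x).
Now extract the coefficient. Write (1-x)/(1-2x) = 1/(1-2x) - x/(1-2x).
The coefficient of x^n in 1/(1-2x) is 2^n, and in x/(1-2x) is 2^(n-1) (for n >= 1).
So the coefficient of x^14 is 2^14 - 2^13 = 16384 - 8192 = 8192.

8192


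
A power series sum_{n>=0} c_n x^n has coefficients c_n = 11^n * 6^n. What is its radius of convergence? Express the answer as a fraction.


By the root test (Cauchy-Hadamard), the radius is R = 1 / limsup_n |c_n|^(1/n).
Here |c_n|^(1/n) = (11^n * 6^n)^(1/n) = 11 * 6 = 66 for all n.
So R = 1/66 = 1/66.

1/66


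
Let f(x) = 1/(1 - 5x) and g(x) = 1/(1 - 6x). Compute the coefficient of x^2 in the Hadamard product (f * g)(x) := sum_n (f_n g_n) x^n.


f has coefficients f_k = 5^k and g has coefficients g_k = 6^k, so the Hadamard product has coefficient (f*g)_k = 5^k * 6^k = 30^k.
For k = 2: 30^2 = 900.

900


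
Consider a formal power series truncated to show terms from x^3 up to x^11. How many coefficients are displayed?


From x^3 to x^11 inclusive, the count is 11 - 3 + 1 = 9.

9


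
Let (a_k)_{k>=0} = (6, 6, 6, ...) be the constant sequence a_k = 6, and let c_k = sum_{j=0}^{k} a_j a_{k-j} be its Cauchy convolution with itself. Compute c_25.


Since a_j = 6 for all j >= 0, the convolution sum becomes
c_k = sum_{j=0}^{k} 6 * 6 = 36 * (k + 1).
Equivalently, the generating function of (a_k) is 6/(1 - x) and its square is 36/(1 - x)^2 = sum_{k>=0} 36(k + 1) x^k.
For k = 25: 36 * 26 = 936.

936


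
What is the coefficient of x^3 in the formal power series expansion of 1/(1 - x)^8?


The negative binomial / multiset identity is
1/(1 - x)^r = sum_{k>=0} C(k + r - 1, r - 1) x^k.
Here r = 8 and k = 3, so the coefficient is
C(3 + 7, 7) = C(10, 7)
= 120

120


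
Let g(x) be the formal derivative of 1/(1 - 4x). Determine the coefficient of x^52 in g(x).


Differentiate termwise: d/dx sum_{k>=0} 4^k x^k = sum_{k>=1} k 4^k x^(k-1) = sum_{j>=0} (j+1) 4^(j+1) x^j.
Equivalently, d/dx [1/(1 - 4x)] = 4/(1 - 4x)^2.
For j = 52: 53 * 4^53 = 53 * 81129638414606681695789005144064 = 4299870835974154129876817272635392.

4299870835974154129876817272635392


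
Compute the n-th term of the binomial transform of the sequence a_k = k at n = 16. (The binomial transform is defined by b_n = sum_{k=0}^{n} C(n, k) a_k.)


With a_k = k, b_n = sum_{k=0}^{n} C(n, k) k. Using k * C(n, k) = n * C(n-1, k-1) gives b_n = n * sum_{k>=1} C(n-1, k-1) = n * 2^(n-1).
For n = 16: 16 * 2^15 = 16 * 32768 = 524288.

524288


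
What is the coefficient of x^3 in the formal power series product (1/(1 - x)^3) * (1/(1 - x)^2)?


Combine the factors: (1/(1 - x)^3) * (1/(1 - x)^2) = 1/(1 - x)^5.
Then use 1/(1 - x)^r = sum_{k>=0} C(k + r - 1, r - 1) x^k with r = 5 and k = 3:
C(7, 4) = 35.

35


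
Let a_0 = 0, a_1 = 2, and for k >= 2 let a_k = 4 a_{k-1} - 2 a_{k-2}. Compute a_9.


Iterating the recurrence forward:
a_0 = 0
a_1 = 2
a_2 = 4*2 - 2*0 = 8
a_3 = 4*8 - 2*2 = 28
a_4 = 4*28 - 2*8 = 96
a_5 = 4*96 - 2*28 = 328
a_6 = 4*328 - 2*96 = 1120
a_7 = 4*1120 - 2*328 = 3824
a_8 = 4*3824 - 2*1120 = 13056
a_9 = 4*13056 - 2*3824 = 44576
So a_9 = 44576.

44576


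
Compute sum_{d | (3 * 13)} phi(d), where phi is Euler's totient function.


First, 3 * 13 = 39. One classical identity is sum_{d | n} phi(d) = n (each k in [1, n] has a unique gcd with n, and among the k's with gcd(k, n) = n/d there are phi(d) of them). So the sum equals 39. We also verify directly:
Divisors of 39: 1, 3, 13, 39.
phi values: 1, 2, 12, 24.
Sum = 39.

39


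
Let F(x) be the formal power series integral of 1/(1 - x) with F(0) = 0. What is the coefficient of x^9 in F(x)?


1/(1 - x) = sum_{k>=0} x^k. Integrating termwise and using F(0) = 0 gives
F(x) = sum_{k>=0} x^(k+1) / (k+1) = sum_{m>=1} x^m / m = -ln(1 - x).
So the coefficient of x^9 is 1/9 = 1/9.

1/9


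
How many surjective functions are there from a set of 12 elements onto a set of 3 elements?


By inclusion-exclusion on which target elements are missed, the number of surjections from an n-set onto a k-set is
surj(n, k) = sum_{j=0}^{k} (-1)^j C(k, j) (k - j)^n.
Equivalently surj(n, k) = k! * S(n, k), where S(n, k) is the Stirling number of the second kind.
For n = 12, k = 3:
S(12, 3) = 86526, so
surj = 3! * 86526 = 6 * 86526 = 519156.

519156


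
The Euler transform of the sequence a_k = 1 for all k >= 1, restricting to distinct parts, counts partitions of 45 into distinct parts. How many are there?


Partitions of 45 into distinct parts can be computed via generating function.
Product (1+x)(1+x^2)(1+x^3)...
The coefficient of x^45 = 2048

2048


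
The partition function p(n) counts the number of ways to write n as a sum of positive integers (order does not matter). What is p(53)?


Using the generating function prod_{k>=1} 1/(1-x^k), we compute p(53).
By dynamic programming over parts 1 through 53:
p(53) = 329931

329931


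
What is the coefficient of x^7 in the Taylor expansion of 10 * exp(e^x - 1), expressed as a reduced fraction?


exp(e^x - 1) = sum_{k>=0} Bell_k x^k / k!, where Bell_k is the k-th Bell number.
So the coefficient of x^7 is 10 * Bell_7 / 7!.
Computing: Bell_7 = 877 and 7! = 5040, giving
10 * 877/5040 = 877/504.

877/504


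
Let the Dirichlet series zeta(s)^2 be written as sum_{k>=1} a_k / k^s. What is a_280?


The Dirichlet convolution of the constant function 1 with itself gives (1 * 1)(k) = sum_{d | k} 1 = d(k), the number of positive divisors of k.
Since zeta(s) = sum_{k>=1} 1/k^s, we have zeta(s)^2 = sum_{k>=1} d(k)/k^s, so a_k = d(k).
For k = 280: the divisors are 1, 2, 4, 5, 7, 8, 10, 14, 20, 28, 35, 40, 56, 70, 140, 280.
Count = 16.

16


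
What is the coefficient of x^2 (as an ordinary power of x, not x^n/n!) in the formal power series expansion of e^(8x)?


The exponential series is e^y = sum_{k>=0} y^k / k!. Substituting y = 8x gives
e^(8x) = sum_{k>=0} 8^k x^k / k!.
So the coefficient of x^n is a^n/n! with a = 8, n = 2:
8^2 / 2! = 64/2 = 32

32


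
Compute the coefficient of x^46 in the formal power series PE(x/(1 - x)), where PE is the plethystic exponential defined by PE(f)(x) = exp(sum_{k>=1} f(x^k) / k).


For f(x) = x/(1 - x) we have
sum_{k>=1} f(x^k) / k = sum_{k>=1} (1/k) * x^k / (1 - x^k) = sum_{k, m >= 1} x^(k m) / k,
which after exponentiating simplifies to
PE(x/(1 - x)) = prod_{k>=1} 1 / (1 - x^k).
This is the generating function for the partition function p(n), so the coefficient of x^46 is p(46).
Computing p(46) by dynamic programming over parts 1, 2, ..., 46: p(46) = 105558.

105558


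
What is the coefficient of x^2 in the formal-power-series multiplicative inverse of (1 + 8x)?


The inverse is 1/(1 + 8x). Apply the geometric identity 1/(1 - y) = sum_{k>=0} y^k with y = -8x:
1/(1 + 8x) = sum_{k>=0} (-8)^k x^k.
So the coefficient of x^2 is (-8)^2 = 64.

64


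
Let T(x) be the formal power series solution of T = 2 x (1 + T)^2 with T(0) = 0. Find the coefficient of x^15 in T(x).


Apply the Lagrange inversion formula: if T = 2 x * phi(T) with phi(t) = (1 + t)^2, then [x^n] T = 2^n * (1/n) [t^(n-1)] phi(t)^n = 2^n * (1/n) [t^(n-1)] (1 + t)^(2n) = 2^n * (1/n) C(2n, n-1).
Using the identity C(2n, n-1) = C(2n, n) * n / (n+1), the unscaled factor equals C(2n, n) / (n+1) = C_n, the n-th Catalan number.
For n = 15: C_15 = C(30, 15) / 16 = 155117520/16 = 9694845.
With the 2^15 = 32768 factor, the coefficient is 32768 * 9694845 = 317680680960.

317680680960


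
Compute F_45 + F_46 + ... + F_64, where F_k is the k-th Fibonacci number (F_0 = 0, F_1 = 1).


Use the identity sum_{k=0}^{N} F_k = F_{N+2} - 1 (which follows from F_{k+2} - F_{k+1} = F_k). Then
sum_{k=45}^{64} F_k = (F_{66} - 1) - (F_{46} - 1) = F_{66} - F_{46}.
Computing: F_{66} = 27777890035288, F_{46} = 1836311903, so
Sum = 27777890035288 - 1836311903 = 27776053723385.

27776053723385


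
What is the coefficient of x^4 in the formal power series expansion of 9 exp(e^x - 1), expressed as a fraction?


exp(e^x - 1) is the exponential generating function for the Bell numbers Bell_k: exp(e^x - 1) = sum_{k>=0} Bell_k x^k / k!.
So the coefficient of x^4 in 9 exp(e^x - 1) is 9 Bell_4 / 4!.
Computing: Bell_4 = 15 and 4! = 24, giving
9 * 15/24 = 45/8.

45/8


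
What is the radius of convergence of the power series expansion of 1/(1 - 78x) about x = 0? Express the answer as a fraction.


Expanding 1/(1 - 78x) = sum_{k>=0} 78^k x^k, the series converges when |78x| < 1, i.e., |x| < 1/78.
So the radius of convergence is 1/78 = 1/78.

1/78


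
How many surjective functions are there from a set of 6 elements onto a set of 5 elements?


By inclusion-exclusion on which target elements are missed, the number of surjections from an n-set onto a k-set is
surj(n, k) = sum_{j=0}^{k} (-1)^j C(k, j) (k - j)^n.
Equivalently surj(n, k) = k! * S(n, k), where S(n, k) is the Stirling number of the second kind.
For n = 6, k = 5:
S(6, 5) = 15, so
surj = 5! * 15 = 120 * 15 = 1800.

1800


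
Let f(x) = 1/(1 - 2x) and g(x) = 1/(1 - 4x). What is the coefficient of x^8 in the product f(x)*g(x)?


The coefficient of x^n in f*g is the Cauchy product: sum_{k=0}^{n} a^k * b^(n-k).
With a=2, b=4, n=8:
sum_{k=0}^{8} 2^k * 4^(8-k)
= 130816

130816


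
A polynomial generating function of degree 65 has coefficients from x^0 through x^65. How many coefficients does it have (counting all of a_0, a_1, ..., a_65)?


A polynomial of degree 65 takes the form a_0 + a_1 x + ... + a_65 x^65.
The number of coefficients is 65 + 1 = 66.

66
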